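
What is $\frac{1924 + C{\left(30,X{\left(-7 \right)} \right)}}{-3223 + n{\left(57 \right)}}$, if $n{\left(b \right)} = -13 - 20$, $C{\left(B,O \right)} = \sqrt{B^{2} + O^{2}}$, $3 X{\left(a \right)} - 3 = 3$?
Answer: $- \frac{13}{22} - \frac{\sqrt{226}}{1628} \approx -0.60014$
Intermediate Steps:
$X{\left(a \right)} = 2$ ($X{\left(a \right)} = 1 + \frac{1}{3} \cdot 3 = 1 + 1 = 2$)
$n{\left(b \right)} = -33$ ($n{\left(b \right)} = -13 - 20 = -33$)
$\frac{1924 + C{\left(30,X{\left(-7 \right)} \right)}}{-3223 + n{\left(57 \right)}} = \frac{1924 + \sqrt{30^{2} + 2^{2}}}{-3223 - 33} = \frac{1924 + \sqrt{900 + 4}}{-3256} = \left(1924 + \sqrt{904}\right) \left(- \frac{1}{3256}\right) = \left(1924 + 2 \sqrt{226}\right) \left(- \frac{1}{3256}\right) = - \frac{13}{22} - \frac{\sqrt{226}}{1628}$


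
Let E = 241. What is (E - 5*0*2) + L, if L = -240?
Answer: 1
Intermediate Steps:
(E - 5*0*2) + L = (241 - 5*0*2) - 240 = (241 + 0*2) - 240 = (241 + 0) - 240 = 241 - 240 = 1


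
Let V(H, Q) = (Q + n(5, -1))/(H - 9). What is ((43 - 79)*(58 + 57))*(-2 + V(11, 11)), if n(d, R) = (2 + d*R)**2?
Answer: -33120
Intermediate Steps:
n(d, R) = (2 + R*d)**2
V(H, Q) = (9 + Q)/(-9 + H) (V(H, Q) = (Q + (2 - 1*5)**2)/(H - 9) = (Q + (2 - 5)**2)/(-9 + H) = (Q + (-3)**2)/(-9 + H) = (Q + 9)/(-9 + H) = (9 + Q)/(-9 + H))
((43 - 79)*(58 + 57))*(-2 + V(11, 11)) = ((43 - 79)*(58 + 57))*(-2 + (9 + 11)/(-9 + 11)) = (-36*115)*(-2 + 20/2) = -4140*(-2 + (1/2)*20) = -4140*(-2 + 10) = -4140*8 = -33120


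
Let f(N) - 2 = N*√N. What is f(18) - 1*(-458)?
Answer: 460 + 54*√2 ≈ 536.37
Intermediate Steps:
f(N) = 2 + N^(3/2) (f(N) = 2 + N*√N = 2 + N^(3/2))
f(18) - 1*(-458) = (2 + 18^(3/2)) - 1*(-458) = (2 + 54*√2) + 458 = 460 + 54*√2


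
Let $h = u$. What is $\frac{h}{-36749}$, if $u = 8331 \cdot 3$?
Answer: $- \frac{24993}{36749} \approx -0.6801$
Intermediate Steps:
$u = 24993$
$h = 24993$
$\frac{h}{-36749} = \frac{24993}{-36749} = 24993 \left(- \frac{1}{36749}\right) = - \frac{24993}{36749}$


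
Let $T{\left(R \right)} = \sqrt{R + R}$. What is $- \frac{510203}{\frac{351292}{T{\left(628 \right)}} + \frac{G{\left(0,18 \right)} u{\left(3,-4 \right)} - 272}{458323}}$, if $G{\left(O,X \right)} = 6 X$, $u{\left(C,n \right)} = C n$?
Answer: $- \frac{28782623380709072}{1620167218426463085257} - \frac{9412274408104200672701 \sqrt{314}}{3240334436852926170514} \approx -51.472$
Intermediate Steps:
$T{\left(R \right)} = \sqrt{2} \sqrt{R}$ ($T{\left(R \right)} = \sqrt{2 R} = \sqrt{2} \sqrt{R}$)
$- \frac{510203}{\frac{351292}{T{\left(628 \right)}} + \frac{G{\left(0,18 \right)} u{\left(3,-4 \right)} - 272}{458323}} = - \frac{510203}{\frac{351292}{\sqrt{2} \sqrt{628}} + \frac{6 \cdot 18 \cdot 3 \left(-4\right) - 272}{458323}} = - \frac{510203}{\frac{351292}{\sqrt{2} \cdot 2 \sqrt{157}} + \left(108 \left(-12\right) - 272\right) \frac{1}{458323}} = - \frac{510203}{\frac{351292}{2 \sqrt{314}} + \left(-1296 - 272\right) \frac{1}{458323}} = - \frac{510203}{351292 \frac{\sqrt{314}}{628} - \frac{1568}{458323}} = - \frac{510203}{\frac{87823 \sqrt{314}}{157} - \frac{1568}{458323}} = - \frac{510203}{- \frac{1568}{458323} + \frac{87823 \sqrt{314}}{157}}$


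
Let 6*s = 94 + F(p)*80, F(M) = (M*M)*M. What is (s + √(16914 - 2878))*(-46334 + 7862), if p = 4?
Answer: -33432168 - 846384*√29 ≈ -3.7990e+7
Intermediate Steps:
F(M) = M³ (F(M) = M²*M = M³)
s = 869 (s = (94 + 4³*80)/6 = (94 + 64*80)/6 = (94 + 5120)/6 = (⅙)*5214 = 869)
(s + √(16914 - 2878))*(-46334 + 7862) = (869 + √(16914 - 2878))*(-46334 + 7862) = (869 + √14036)*(-38472) = (869 + 22*√29)*(-38472) = -33432168 - 846384*√29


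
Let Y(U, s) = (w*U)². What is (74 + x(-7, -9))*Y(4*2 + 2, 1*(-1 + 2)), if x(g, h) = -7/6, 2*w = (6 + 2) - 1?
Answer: 535325/6 ≈ 89221.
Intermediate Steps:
w = 7/2 (w = ((6 + 2) - 1)/2 = (8 - 1)/2 = (½)*7 = 7/2 ≈ 3.5000)
x(g, h) = -7/6 (x(g, h) = -7*⅙ = -7/6)
Y(U, s) = 49*U²/4 (Y(U, s) = (7*U/2)² = 49*U²/4)
(74 + x(-7, -9))*Y(4*2 + 2, 1*(-1 + 2)) = (74 - 7/6)*(49*(4*2 + 2)²/4) = 437*(49*(8 + 2)²/4)/6 = 437*((49/4)*10²)/6 = 437*((49/4)*100)/6 = (437/6)*1225 = 535325/6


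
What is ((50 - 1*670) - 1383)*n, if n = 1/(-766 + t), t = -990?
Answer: 2003/1756 ≈ 1.1407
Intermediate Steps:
n = -1/1756 (n = 1/(-766 - 990) = 1/(-1756) = -1/1756 ≈ -0.00056948)
((50 - 1*670) - 1383)*n = ((50 - 1*670) - 1383)*(-1/1756) = ((50 - 670) - 1383)*(-1/1756) = (-620 - 1383)*(-1/1756) = -2003*(-1/1756) = 2003/1756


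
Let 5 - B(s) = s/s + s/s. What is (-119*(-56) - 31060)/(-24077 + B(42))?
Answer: 12198/12037 ≈ 1.0134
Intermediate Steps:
B(s) = 3 (B(s) = 5 - (s/s + s/s) = 5 - (1 + 1) = 5 - 1*2 = 5 - 2 = 3)
(-119*(-56) - 31060)/(-24077 + B(42)) = (-119*(-56) - 31060)/(-24077 + 3) = (6664 - 31060)/(-24074) = -24396*(-1/24074) = 12198/12037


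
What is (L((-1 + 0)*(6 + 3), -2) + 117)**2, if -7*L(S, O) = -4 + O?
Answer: 680625/49 ≈ 13890.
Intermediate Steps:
L(S, O) = 4/7 - O/7 (L(S, O) = -(-4 + O)/7 = 4/7 - O/7)
(L((-1 + 0)*(6 + 3), -2) + 117)**2 = ((4/7 - 1/7*(-2)) + 117)**2 = ((4/7 + 2/7) + 117)**2 = (6/7 + 117)**2 = (825/7)**2 = 680625/49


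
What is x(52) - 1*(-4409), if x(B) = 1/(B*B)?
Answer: 11921937/2704 ≈ 4409.0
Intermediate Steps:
x(B) = B**(-2) (x(B) = 1/(B**2) = B**(-2))
x(52) - 1*(-4409) = 52**(-2) - 1*(-4409) = 1/2704 + 4409 = 11921937/2704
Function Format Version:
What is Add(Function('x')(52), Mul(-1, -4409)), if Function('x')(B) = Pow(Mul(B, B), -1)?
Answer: Rational(11921937, 2704) ≈ 4409.0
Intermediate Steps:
Function('x')(B) = Pow(B, -2) (Function('x')(B) = Pow(Pow(B, 2), -1) = Pow(B, -2))
Add(Function('x')(52), Mul(-1, -4409)) = Add(Pow(52, -2), Mul(-1, -4409)) = Add(Rational(1, 2704), 4409) = Rational(11921937, 2704)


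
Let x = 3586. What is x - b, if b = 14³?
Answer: 842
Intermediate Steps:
b = 2744
x - b = 3586 - 1*2744 = 3586 - 2744 = 842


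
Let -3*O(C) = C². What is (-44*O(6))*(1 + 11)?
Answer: 6336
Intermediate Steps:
O(C) = -C²/3
(-44*O(6))*(1 + 11) = (-(-44)*6²/3)*(1 + 11) = -(-44)*36/3*12 = -44*(-12)*12 = 528*12 = 6336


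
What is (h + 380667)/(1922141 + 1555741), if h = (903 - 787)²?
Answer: 394123/3477882 ≈ 0.11332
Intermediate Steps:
h = 13456 (h = 116² = 13456)
(h + 380667)/(1922141 + 1555741) = (13456 + 380667)/(1922141 + 1555741) = 394123/3477882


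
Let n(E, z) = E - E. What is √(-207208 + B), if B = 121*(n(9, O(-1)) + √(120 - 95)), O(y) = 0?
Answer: I*√206603 ≈ 454.54*I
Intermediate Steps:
n(E, z) = 0
B = 605 (B = 121*(0 + √(120 - 95)) = 121*(0 + √25) = 121*(0 + 5) = 121*5 = 605)
√(-207208 + B) = √(-207208 + 605) = √(-206603) = I*√206603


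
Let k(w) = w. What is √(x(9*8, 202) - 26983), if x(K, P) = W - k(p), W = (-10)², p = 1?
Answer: 2*I*√6721 ≈ 163.96*I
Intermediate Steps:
W = 100
x(K, P) = 99 (x(K, P) = 100 - 1*1 = 100 - 1 = 99)
√(x(9*8, 202) - 26983) = √(99 - 26983) = √(-26884) = 2*I*√6721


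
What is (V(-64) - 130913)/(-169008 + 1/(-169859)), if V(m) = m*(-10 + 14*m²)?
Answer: 645513289251/28707529873 ≈ 22.486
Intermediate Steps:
(V(-64) - 130913)/(-169008 + 1/(-169859)) = ((-10*(-64) + 14*(-64)³) - 130913)/(-169008 + 1/(-169859)) = ((640 + 14*(-262144)) - 130913)/(-169008 - 1/169859) = ((640 - 3670016) - 130913)/(-28707529873/169859) = (-3669376 - 130913)*(-169859/28707529873) = -3800289*(-169859/28707529873) = 645513289251/28707529873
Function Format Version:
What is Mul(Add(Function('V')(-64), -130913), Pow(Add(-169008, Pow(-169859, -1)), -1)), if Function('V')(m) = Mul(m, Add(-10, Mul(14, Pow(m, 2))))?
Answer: Rational(645513289251, 28707529873) ≈ 22.486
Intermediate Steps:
Mul(Add(Function('V')(-64), -130913), Pow(Add(-169008, Pow(-169859, -1)), -1)) = Mul(Add(Add(Mul(-10, -64), Mul(14, Pow(-64, 3))), -130913), Pow(Add(-169008, Pow(-169859, -1)), -1)) = Mul(Add(Add(640, Mul(14, -262144)), -130913), Pow(Add(-169008, Rational(-1, 169859)), -1)) = Mul(Add(Add(640, -3670016), -130913), Pow(Rational(-28707529873, 169859), -1)) = Mul(Add(-3669376, -130913), Rational(-169859, 28707529873)) = Mul(-3800289, Rational(-169859, 28707529873)) = Rational(645513289251, 28707529873)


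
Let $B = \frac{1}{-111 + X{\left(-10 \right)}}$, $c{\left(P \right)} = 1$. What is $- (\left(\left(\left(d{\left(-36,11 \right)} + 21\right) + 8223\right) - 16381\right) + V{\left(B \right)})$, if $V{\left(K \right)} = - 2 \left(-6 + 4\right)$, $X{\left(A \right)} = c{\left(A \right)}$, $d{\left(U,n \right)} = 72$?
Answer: $8061$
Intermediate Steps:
$X{\left(A \right)} = 1$
$B = - \frac{1}{110}$ ($B = \frac{1}{-111 + 1} = \frac{1}{-110} = - \frac{1}{110} \approx -0.0090909$)
$V{\left(K \right)} = 4$ ($V{\left(K \right)} = \left(-2\right) \left(-2\right) = 4$)
$- (\left(\left(\left(d{\left(-36,11 \right)} + 21\right) + 8223\right) - 16381\right) + V{\left(B \right)}) = - (\left(\left(\left(72 + 21\right) + 8223\right) - 16381\right) + 4) = - (\left(\left(93 + 8223\right) - 16381\right) + 4) = - (\left(8316 - 16381\right) + 4) = - (-8065 + 4) = \left(-1\right) \left(-8061\right) = 8061$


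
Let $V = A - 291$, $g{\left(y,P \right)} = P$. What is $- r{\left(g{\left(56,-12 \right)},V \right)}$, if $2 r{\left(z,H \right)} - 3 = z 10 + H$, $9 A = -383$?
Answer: $\frac{4055}{18} \approx 225.28$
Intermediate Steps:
$A = - \frac{383}{9}$ ($A = \frac{1}{9} \left(-383\right) = - \frac{383}{9} \approx -42.556$)
$V = - \frac{3002}{9}$ ($V = - \frac{383}{9} - 291 = - \frac{3002}{9} \approx -333.56$)
$r{\left(z,H \right)} = \frac{3}{2} + \frac{H}{2} + 5 z$ ($r{\left(z,H \right)} = \frac{3}{2} + \frac{z 10 + H}{2} = \frac{3}{2} + \frac{10 z + H}{2} = \frac{3}{2} + \frac{H + 10 z}{2} = \frac{3}{2} + \left(\frac{H}{2} + 5 z\right) = \frac{3}{2} + \frac{H}{2} + 5 z$)
$- r{\left(g{\left(56,-12 \right)},V \right)} = - (\frac{3}{2} + \frac{1}{2} \left(- \frac{3002}{9}\right) + 5 \left(-12\right)) = - (\frac{3}{2} - \frac{1501}{9} - 60) = \left(-1\right) \left(- \frac{4055}{18}\right) = \frac{4055}{18}$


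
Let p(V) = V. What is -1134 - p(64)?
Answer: -1198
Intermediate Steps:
-1134 - p(64) = -1134 - 1*64 = -1134 - 64 = -1198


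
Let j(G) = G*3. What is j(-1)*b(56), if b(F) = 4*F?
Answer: -672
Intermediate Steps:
j(G) = 3*G
j(-1)*b(56) = (3*(-1))*(4*56) = -3*224 = -672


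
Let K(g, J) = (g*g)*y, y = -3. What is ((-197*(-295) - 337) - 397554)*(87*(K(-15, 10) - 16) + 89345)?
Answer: -9930972928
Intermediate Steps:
K(g, J) = -3*g² (K(g, J) = (g*g)*(-3) = g²*(-3) = -3*g²)
((-197*(-295) - 337) - 397554)*(87*(K(-15, 10) - 16) + 89345) = ((-197*(-295) - 337) - 397554)*(87*(-3*(-15)² - 16) + 89345) = ((58115 - 337) - 397554)*(87*(-3*225 - 16) + 89345) = (57778 - 397554)*(87*(-675 - 16) + 89345) = -339776*(87*(-691) + 89345) = -339776*(-60117 + 89345) = -339776*29228 = -9930972928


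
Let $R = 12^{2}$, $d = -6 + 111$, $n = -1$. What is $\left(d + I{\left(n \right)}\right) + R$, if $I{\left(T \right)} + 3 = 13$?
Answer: $259$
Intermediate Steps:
$I{\left(T \right)} = 10$ ($I{\left(T \right)} = -3 + 13 = 10$)
$d = 105$
$R = 144$
$\left(d + I{\left(n \right)}\right) + R = \left(105 + 10\right) + 144 = 115 + 144 = 259$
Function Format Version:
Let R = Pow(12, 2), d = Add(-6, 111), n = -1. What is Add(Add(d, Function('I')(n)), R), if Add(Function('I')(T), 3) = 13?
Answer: 259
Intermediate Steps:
Function('I')(T) = 10 (Function('I')(T) = Add(-3, 13) = 10)
d = 105
R = 144
Add(Add(d, Function('I')(n)), R) = Add(Add(105, 10), 144) = Add(115, 144) = 259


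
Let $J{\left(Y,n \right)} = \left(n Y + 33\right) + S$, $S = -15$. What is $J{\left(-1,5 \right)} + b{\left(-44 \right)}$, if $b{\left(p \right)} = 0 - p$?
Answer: $57$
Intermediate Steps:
$b{\left(p \right)} = - p$
$J{\left(Y,n \right)} = 18 + Y n$ ($J{\left(Y,n \right)} = \left(n Y + 33\right) - 15 = \left(Y n + 33\right) - 15 = \left(33 + Y n\right) - 15 = 18 + Y n$)
$J{\left(-1,5 \right)} + b{\left(-44 \right)} = \left(18 - 5\right) - -44 = \left(18 - 5\right) + 44 = 13 + 44 = 57$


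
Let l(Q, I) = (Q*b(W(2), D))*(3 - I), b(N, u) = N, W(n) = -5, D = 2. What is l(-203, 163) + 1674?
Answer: -160726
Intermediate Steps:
l(Q, I) = -5*Q*(3 - I) (l(Q, I) = (Q*(-5))*(3 - I) = (-5*Q)*(3 - I) = -5*Q*(3 - I))
l(-203, 163) + 1674 = 5*(-203)*(-3 + 163) + 1674 = 5*(-203)*160 + 1674 = -162400 + 1674 = -160726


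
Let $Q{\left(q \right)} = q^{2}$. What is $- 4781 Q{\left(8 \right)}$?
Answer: $-305984$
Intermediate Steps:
$- 4781 Q{\left(8 \right)} = - 4781 \cdot 8^{2} = \left(-4781\right) 64 = -305984$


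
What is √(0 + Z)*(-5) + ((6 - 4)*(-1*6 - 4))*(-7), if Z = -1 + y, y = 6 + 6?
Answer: 140 - 5*√11 ≈ 123.42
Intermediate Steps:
y = 12
Z = 11 (Z = -1 + 12 = 11)
√(0 + Z)*(-5) + ((6 - 4)*(-1*6 - 4))*(-7) = √(0 + 11)*(-5) + ((6 - 4)*(-1*6 - 4))*(-7) = √11*(-5) + (2*(-6 - 4))*(-7) = -5*√11 + (2*(-10))*(-7) = -5*√11 - 20*(-7) = -5*√11 + 140 = 140 - 5*√11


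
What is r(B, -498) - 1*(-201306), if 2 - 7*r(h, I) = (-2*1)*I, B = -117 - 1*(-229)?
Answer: 201164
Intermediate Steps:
B = 112 (B = -117 + 229 = 112)
r(h, I) = 2/7 + 2*I/7 (r(h, I) = 2/7 - (-2*1)*I/7 = 2/7 - (-2)*I/7 = 2/7 + 2*I/7)
r(B, -498) - 1*(-201306) = (2/7 + (2/7)*(-498)) - 1*(-201306) = (2/7 - 996/7) + 201306 = -142 + 201306 = 201164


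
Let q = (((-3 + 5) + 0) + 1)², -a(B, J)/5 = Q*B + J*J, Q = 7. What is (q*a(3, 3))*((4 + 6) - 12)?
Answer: 2700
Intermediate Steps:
a(B, J) = -35*B - 5*J² (a(B, J) = -5*(7*B + J*J) = -5*(7*B + J²) = -5*(J² + 7*B) = -35*B - 5*J²)
q = 9 (q = ((2 + 0) + 1)² = (2 + 1)² = 3² = 9)
(q*a(3, 3))*((4 + 6) - 12) = (9*(-35*3 - 5*3²))*((4 + 6) - 12) = (9*(-105 - 5*9))*(10 - 12) = (9*(-105 - 45))*(-2) = (9*(-150))*(-2) = -1350*(-2) = 2700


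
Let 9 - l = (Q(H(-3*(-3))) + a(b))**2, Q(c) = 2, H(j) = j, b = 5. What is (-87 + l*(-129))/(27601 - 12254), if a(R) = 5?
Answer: 5073/15347 ≈ 0.33055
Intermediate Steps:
l = -40 (l = 9 - (2 + 5)**2 = 9 - 1*7**2 = 9 - 1*49 = 9 - 49 = -40)
(-87 + l*(-129))/(27601 - 12254) = (-87 - 40*(-129))/(27601 - 12254) = (-87 + 5160)/15347 = 5073*(1/15347) = 5073/15347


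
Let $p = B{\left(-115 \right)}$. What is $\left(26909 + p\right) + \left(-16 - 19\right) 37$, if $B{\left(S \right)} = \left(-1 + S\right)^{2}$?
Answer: $39070$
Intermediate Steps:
$p = 13456$ ($p = \left(-1 - 115\right)^{2} = \left(-116\right)^{2} = 13456$)
$\left(26909 + p\right) + \left(-16 - 19\right) 37 = \left(26909 + 13456\right) + \left(-16 - 19\right) 37 = 40365 - 1295 = 39070$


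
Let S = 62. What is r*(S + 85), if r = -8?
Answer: -1176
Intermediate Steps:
r*(S + 85) = -8*(62 + 85) = -8*147 = -1176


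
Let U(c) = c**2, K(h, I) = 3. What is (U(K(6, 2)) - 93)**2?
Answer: 7056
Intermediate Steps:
(U(K(6, 2)) - 93)**2 = (3**2 - 93)**2 = (9 - 93)**2 = (-84)**2 = 7056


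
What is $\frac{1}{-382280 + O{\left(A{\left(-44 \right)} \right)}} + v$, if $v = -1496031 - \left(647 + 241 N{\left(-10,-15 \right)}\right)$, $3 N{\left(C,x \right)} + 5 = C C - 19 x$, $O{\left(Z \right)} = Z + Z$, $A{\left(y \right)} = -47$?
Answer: $- \frac{583963357213}{382374} \approx -1.5272 \cdot 10^{6}$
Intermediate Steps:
$O{\left(Z \right)} = 2 Z$
$N{\left(C,x \right)} = - \frac{5}{3} - \frac{19 x}{3} + \frac{C^{2}}{3}$ ($N{\left(C,x \right)} = - \frac{5}{3} + \frac{C C - 19 x}{3} = - \frac{5}{3} + \frac{C^{2} - 19 x}{3} = - \frac{5}{3} + \left(- \frac{19 x}{3} + \frac{C^{2}}{3}\right) = - \frac{5}{3} - \frac{19 x}{3} + \frac{C^{2}}{3}$)
$v = - \frac{4581614}{3}$ ($v = -1496031 - \left(647 + 241 \left(- \frac{5}{3} - -95 + \frac{\left(-10\right)^{2}}{3}\right)\right) = -1496031 - \left(647 + 241 \left(- \frac{5}{3} + 95 + \frac{1}{3} \cdot 100\right)\right) = -1496031 - \left(647 + 241 \left(- \frac{5}{3} + 95 + \frac{100}{3}\right)\right) = -1496031 - \left(647 + 241 \cdot \frac{380}{3}\right) = -1496031 - \left(647 + \frac{91580}{3}\right) = -1496031 - \frac{93521}{3} = - \frac{4581614}{3} \approx -1.5272 \cdot 10^{6}$)
$\frac{1}{-382280 + O{\left(A{\left(-44 \right)} \right)}} + v = \frac{1}{-382280 + 2 \left(-47\right)} - \frac{4581614}{3} = \frac{1}{-382280 - 94} - \frac{4581614}{3} = \frac{1}{-382374} - \frac{4581614}{3} = - \frac{1}{382374} - \frac{4581614}{3} = - \frac{583963357213}{382374}$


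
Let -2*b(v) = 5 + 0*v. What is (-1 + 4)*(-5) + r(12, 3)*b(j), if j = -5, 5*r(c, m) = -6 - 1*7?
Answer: -17/2 ≈ -8.5000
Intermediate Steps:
r(c, m) = -13/5 (r(c, m) = (-6 - 1*7)/5 = (-6 - 7)/5 = (1/5)*(-13) = -13/5)
b(v) = -5/2 (b(v) = -(5 + 0*v)/2 = -(5 + 0)/2 = -1/2*5 = -5/2)
(-1 + 4)*(-5) + r(12, 3)*b(j) = (-1 + 4)*(-5) - 13/5*(-5/2) = 3*(-5) + 13/2 = -15 + 13/2 = -17/2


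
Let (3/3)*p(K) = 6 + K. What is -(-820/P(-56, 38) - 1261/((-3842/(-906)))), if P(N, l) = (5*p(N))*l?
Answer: 271256914/912475 ≈ 297.28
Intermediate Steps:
p(K) = 6 + K
P(N, l) = l*(30 + 5*N) (P(N, l) = (5*(6 + N))*l = (30 + 5*N)*l = l*(30 + 5*N))
-(-820/P(-56, 38) - 1261/((-3842/(-906)))) = -(-820*1/(190*(6 - 56)) - 1261/((-3842/(-906)))) = -(-820/(5*38*(-50)) - 1261/((-3842*(-1/906)))) = -(-820/(-9500) - 1261/1921/453) = -(-820*(-1/9500) - 1261*453/1921) = -(41/475 - 571233/1921) = -1*(-271256914/912475) = 271256914/912475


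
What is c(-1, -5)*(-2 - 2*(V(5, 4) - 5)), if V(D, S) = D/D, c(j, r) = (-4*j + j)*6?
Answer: 108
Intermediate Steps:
c(j, r) = -18*j (c(j, r) = -3*j*6 = -18*j)
V(D, S) = 1
c(-1, -5)*(-2 - 2*(V(5, 4) - 5)) = (-18*(-1))*(-2 - 2*(1 - 5)) = 18*(-2 - 2*(-4)) = 18*(-2 + 8) = 18*6 = 108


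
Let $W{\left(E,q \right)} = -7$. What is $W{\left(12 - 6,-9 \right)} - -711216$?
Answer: $711209$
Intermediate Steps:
$W{\left(12 - 6,-9 \right)} - -711216 = -7 - -711216 = -7 + 711216 = 711209$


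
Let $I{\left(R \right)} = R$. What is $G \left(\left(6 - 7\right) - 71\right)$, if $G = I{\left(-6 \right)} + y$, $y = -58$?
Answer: $4608$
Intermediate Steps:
$G = -64$ ($G = -6 - 58 = -64$)
$G \left(\left(6 - 7\right) - 71\right) = - 64 \left(\left(6 - 7\right) - 71\right) = - 64 \left(-1 - 71\right) = \left(-64\right) \left(-72\right) = 4608$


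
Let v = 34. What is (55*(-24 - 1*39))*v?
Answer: -117810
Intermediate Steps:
(55*(-24 - 1*39))*v = (55*(-24 - 1*39))*34 = (55*(-24 - 39))*34 = (55*(-63))*34 = -3465*34 = -117810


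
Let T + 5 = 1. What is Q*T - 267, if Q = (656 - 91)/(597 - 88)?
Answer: -138163/509 ≈ -271.44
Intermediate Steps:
T = -4 (T = -5 + 1 = -4)
Q = 565/509 ≈ 1.1100
Q*T - 267 = (565/509)*(-4) - 267 = -2260/509 - 267 = -138163/509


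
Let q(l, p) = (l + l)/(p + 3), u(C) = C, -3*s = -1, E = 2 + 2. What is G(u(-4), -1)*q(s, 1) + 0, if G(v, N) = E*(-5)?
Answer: -10/3 ≈ -3.3333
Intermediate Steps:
E = 4
s = ⅓ (s = -⅓*(-1) = ⅓ ≈ 0.33333)
G(v, N) = -20 (G(v, N) = 4*(-5) = -20)
q(l, p) = 2*l/(3 + p) (q(l, p) = (2*l)/(3 + p) = 2*l/(3 + p))
G(u(-4), -1)*q(s, 1) + 0 = -40/(3*(3 + 1)) + 0 = -40/(3*4) + 0 = -20*⅙ + 0 = -10/3 + 0 = -10/3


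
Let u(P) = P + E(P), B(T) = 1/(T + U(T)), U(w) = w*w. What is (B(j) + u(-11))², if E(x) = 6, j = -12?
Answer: 434281/17424 ≈ 24.924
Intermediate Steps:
U(w) = w²
B(T) = 1/(T + T²)
u(P) = 6 + P (u(P) = P + 6 = 6 + P)
(B(j) + u(-11))² = (1/((-12)*(1 - 12)) + (6 - 11))² = (-1/12/(-11) - 5)² = (-1/12*(-1/11) - 5)² = (1/132 - 5)² = (-659/132)² = 434281/17424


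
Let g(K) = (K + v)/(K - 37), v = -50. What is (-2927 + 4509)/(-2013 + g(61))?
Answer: -37968/48301 ≈ -0.78607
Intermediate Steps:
g(K) = (-50 + K)/(-37 + K) (g(K) = (K - 50)/(K - 37) = (-50 + K)/(-37 + K))
(-2927 + 4509)/(-2013 + g(61)) = (-2927 + 4509)/(-2013 + (-50 + 61)/(-37 + 61)) = 1582/(-2013 + 11/24) = 1582/(-48301/24) = 1582*(-24/48301) = -37968/48301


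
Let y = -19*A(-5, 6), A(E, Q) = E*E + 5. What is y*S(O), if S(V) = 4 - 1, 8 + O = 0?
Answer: -1710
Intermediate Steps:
O = -8 (O = -8 + 0 = -8)
A(E, Q) = 5 + E**2 (A(E, Q) = E**2 + 5 = 5 + E**2)
S(V) = 3
y = -570 (y = -19*(5 + (-5)**2) = -19*(5 + 25) = -19*30 = -570)
y*S(O) = -570*3 = -1710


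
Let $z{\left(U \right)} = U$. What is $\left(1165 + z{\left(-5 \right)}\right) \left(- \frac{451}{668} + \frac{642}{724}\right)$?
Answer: $\frac{7419070}{30227} \approx 245.45$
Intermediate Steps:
$\left(1165 + z{\left(-5 \right)}\right) \left(- \frac{451}{668} + \frac{642}{724}\right) = \left(1165 - 5\right) \left(- \frac{451}{668} + \frac{642}{724}\right) = 1160 \left(\left(-451\right) \frac{1}{668} + 642 \cdot \frac{1}{724}\right) = 1160 \left(- \frac{451}{668} + \frac{321}{362}\right) = 1160 \cdot \frac{25583}{120908} = \frac{7419070}{30227}$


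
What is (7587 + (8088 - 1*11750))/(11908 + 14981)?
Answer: 3925/26889 ≈ 0.14597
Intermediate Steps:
(7587 + (8088 - 1*11750))/(11908 + 14981) = (7587 + (8088 - 11750))/26889 = (7587 - 3662)*(1/26889) = 3925*(1/26889) = 3925/26889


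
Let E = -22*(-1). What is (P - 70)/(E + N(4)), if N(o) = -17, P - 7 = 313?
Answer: 50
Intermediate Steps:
P = 320 (P = 7 + 313 = 320)
E = 22
(P - 70)/(E + N(4)) = (320 - 70)/(22 - 17) = 250/5 = 250*(⅕) = 50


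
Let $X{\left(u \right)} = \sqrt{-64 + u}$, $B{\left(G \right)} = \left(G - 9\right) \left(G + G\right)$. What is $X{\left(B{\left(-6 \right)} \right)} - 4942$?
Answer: $-4942 + 2 \sqrt{29} \approx -4931.2$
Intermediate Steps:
$B{\left(G \right)} = 2 G \left(-9 + G\right)$ ($B{\left(G \right)} = \left(-9 + G\right) 2 G = 2 G \left(-9 + G\right)$)
$X{\left(B{\left(-6 \right)} \right)} - 4942 = \sqrt{-64 + 2 \left(-6\right) \left(-9 - 6\right)} - 4942 = \sqrt{-64 + 2 \left(-6\right) \left(-15\right)} - 4942 = \sqrt{-64 + 180} - 4942 = \sqrt{116} - 4942 = 2 \sqrt{29} - 4942 = -4942 + 2 \sqrt{29}$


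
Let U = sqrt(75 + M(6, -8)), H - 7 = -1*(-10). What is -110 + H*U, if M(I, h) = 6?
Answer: 43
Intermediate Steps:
H = 17 (H = 7 - 1*(-10) = 7 + 10 = 17)
U = 9 (U = sqrt(75 + 6) = sqrt(81) = 9)
-110 + H*U = -110 + 17*9 = -110 + 153 = 43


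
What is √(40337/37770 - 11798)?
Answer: I*√16829183545710/37770 ≈ 108.61*I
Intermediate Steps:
√(40337/37770 - 11798) = √(-445570123/37770) = I*√16829183545710/37770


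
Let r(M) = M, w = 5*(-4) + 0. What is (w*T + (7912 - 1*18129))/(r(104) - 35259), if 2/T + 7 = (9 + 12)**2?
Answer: 2217109/7628635 ≈ 0.29063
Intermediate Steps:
w = -20 (w = -20 + 0 = -20)
T = 1/217 (T = 2/(-7 + (9 + 12)**2) = 2/(-7 + 21**2) = 2/(-7 + 441) = 2/434 = 2*(1/434) = 1/217 ≈ 0.0046083)
(w*T + (7912 - 1*18129))/(r(104) - 35259) = (-20*1/217 + (7912 - 1*18129))/(104 - 35259) = (-20/217 + (7912 - 18129))/(-35155) = (-20/217 - 10217)*(-1/35155) = -2217109/217*(-1/35155) = 2217109/7628635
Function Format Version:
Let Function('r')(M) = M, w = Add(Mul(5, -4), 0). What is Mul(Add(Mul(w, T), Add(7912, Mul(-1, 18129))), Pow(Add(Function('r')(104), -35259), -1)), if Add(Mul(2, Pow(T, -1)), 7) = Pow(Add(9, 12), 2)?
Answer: Rational(2217109, 7628635) ≈ 0.29063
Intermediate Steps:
w = -20 (w = Add(-20, 0) = -20)
T = Rational(1, 217) (T = Mul(2, Pow(Add(-7, Pow(Add(9, 12), 2)), -1)) = Mul(2, Pow(Add(-7, Pow(21, 2)), -1)) = Mul(2, Pow(Add(-7, 441), -1)) = Mul(2, Pow(434, -1)) = Mul(2, Rational(1, 434)) = Rational(1, 217) ≈ 0.0046083)
Mul(Add(Mul(w, T), Add(7912, Mul(-1, 18129))), Pow(Add(Function('r')(104), -35259), -1)) = Mul(Add(Mul(-20, Rational(1, 217)), Add(7912, Mul(-1, 18129))), Pow(Add(104, -35259), -1)) = Mul(Add(Rational(-20, 217), Add(7912, -18129)), Pow(-35155, -1)) = Mul(Add(Rational(-20, 217), -10217), Rational(-1, 35155)) = Mul(Rational(-2217109, 217), Rational(-1, 35155)) = Rational(2217109, 7628635)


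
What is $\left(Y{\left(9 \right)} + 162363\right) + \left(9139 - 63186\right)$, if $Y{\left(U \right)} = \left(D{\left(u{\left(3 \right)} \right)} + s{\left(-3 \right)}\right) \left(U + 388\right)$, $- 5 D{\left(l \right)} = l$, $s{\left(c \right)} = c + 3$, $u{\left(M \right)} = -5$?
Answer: $108713$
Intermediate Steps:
$s{\left(c \right)} = 3 + c$
$D{\left(l \right)} = - \frac{l}{5}$
$Y{\left(U \right)} = 388 + U$ ($Y{\left(U \right)} = \left(\left(- \frac{1}{5}\right) \left(-5\right) + \left(3 - 3\right)\right) \left(U + 388\right) = \left(1 + 0\right) \left(388 + U\right) = 1 \left(388 + U\right) = 388 + U$)
$\left(Y{\left(9 \right)} + 162363\right) + \left(9139 - 63186\right) = \left(\left(388 + 9\right) + 162363\right) + \left(9139 - 63186\right) = \left(397 + 162363\right) - 54047 = 162760 - 54047 = 108713$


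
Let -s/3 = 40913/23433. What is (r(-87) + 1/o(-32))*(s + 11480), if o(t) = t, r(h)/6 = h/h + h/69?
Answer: -4578891575/249952 ≈ -18319.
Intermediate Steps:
r(h) = 6 + 2*h/23 (r(h) = 6*(h/h + h/69) = 6*(1 + h*(1/69)) = 6*(1 + h/69) = 6 + 2*h/23)
s = -40913/7811 (s = -122739/23433 = -3*40913/23433 = -40913/7811 ≈ -5.2379)
(r(-87) + 1/o(-32))*(s + 11480) = ((6 + (2/23)*(-87)) + 1/(-32))*(-40913/7811 + 11480) = ((6 - 174/23) - 1/32)*(89629367/7811) = (-36/23 - 1/32)*(89629367/7811) = -1175/736*89629367/7811 = -4578891575/249952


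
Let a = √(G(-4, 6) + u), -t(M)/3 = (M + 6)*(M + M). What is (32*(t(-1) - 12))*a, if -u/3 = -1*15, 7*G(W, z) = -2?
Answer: 576*√2191/7 ≈ 3851.6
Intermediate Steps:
G(W, z) = -2/7 (G(W, z) = (⅐)*(-2) = -2/7)
u = 45 (u = -(-3)*15 = -3*(-15) = 45)
t(M) = -6*M*(6 + M) (t(M) = -3*(M + 6)*(M + M) = -3*(6 + M)*2*M = -6*M*(6 + M))
a = √2191/7 (a = √(-2/7 + 45) = √(313/7) = √2191/7 ≈ 6.6869)
(32*(t(-1) - 12))*a = (32*(-6*(-1)*(6 - 1) - 12))*(√2191/7) = (32*(-6*(-1)*5 - 12))*(√2191/7) = (32*(30 - 12))*(√2191/7) = (32*18)*(√2191/7) = 576*(√2191/7) = 576*√2191/7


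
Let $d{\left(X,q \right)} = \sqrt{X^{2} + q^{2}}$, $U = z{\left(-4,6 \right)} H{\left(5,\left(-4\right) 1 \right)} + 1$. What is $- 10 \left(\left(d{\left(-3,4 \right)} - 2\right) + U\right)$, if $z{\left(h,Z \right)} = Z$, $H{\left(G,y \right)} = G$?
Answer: $-340$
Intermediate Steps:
$U = 31$ ($U = 6 \cdot 5 + 1 = 30 + 1 = 31$)
$- 10 \left(\left(d{\left(-3,4 \right)} - 2\right) + U\right) = - 10 \left(\left(\sqrt{\left(-3\right)^{2} + 4^{2}} - 2\right) + 31\right) = - 10 \left(\left(\sqrt{9 + 16} - 2\right) + 31\right) = - 10 \left(\left(\sqrt{25} - 2\right) + 31\right) = - 10 \left(\left(5 - 2\right) + 31\right) = - 10 \left(3 + 31\right) = \left(-10\right) 34 = -340$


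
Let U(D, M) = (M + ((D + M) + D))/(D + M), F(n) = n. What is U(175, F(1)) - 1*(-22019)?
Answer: 22021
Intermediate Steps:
U(D, M) = (2*D + 2*M)/(D + M) (U(D, M) = (M + (M + 2*D))/(D + M) = (2*D + 2*M)/(D + M))
U(175, F(1)) - 1*(-22019) = 2 - 1*(-22019) = 2 + 22019 = 22021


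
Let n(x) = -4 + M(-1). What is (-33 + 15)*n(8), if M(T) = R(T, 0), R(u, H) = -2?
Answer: 108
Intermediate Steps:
M(T) = -2
n(x) = -6 (n(x) = -4 - 2 = -6)
(-33 + 15)*n(8) = (-33 + 15)*(-6) = -18*(-6) = 108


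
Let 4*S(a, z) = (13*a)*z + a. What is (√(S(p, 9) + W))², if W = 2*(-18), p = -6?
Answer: -213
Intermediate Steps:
W = -36
S(a, z) = a/4 + 13*a*z/4 (S(a, z) = ((13*a)*z + a)/4 = (13*a*z + a)/4 = (a + 13*a*z)/4 = a/4 + 13*a*z/4)
(√(S(p, 9) + W))² = (√((¼)*(-6)*(1 + 13*9) - 36))² = (√((¼)*(-6)*(1 + 117) - 36))² = (√((¼)*(-6)*118 - 36))² = (√(-177 - 36))² = (√(-213))² = (I*√213)² = -213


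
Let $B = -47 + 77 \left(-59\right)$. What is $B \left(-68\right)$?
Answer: $312120$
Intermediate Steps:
$B = -4590$ ($B = -47 - 4543 = -4590$)
$B \left(-68\right) = \left(-4590\right) \left(-68\right) = 312120$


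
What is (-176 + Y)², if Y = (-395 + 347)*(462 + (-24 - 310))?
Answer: 39942400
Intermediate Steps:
Y = -6144 (Y = -48*(462 - 334) = -48*128 = -6144)
(-176 + Y)² = (-176 - 6144)² = (-6320)² = 39942400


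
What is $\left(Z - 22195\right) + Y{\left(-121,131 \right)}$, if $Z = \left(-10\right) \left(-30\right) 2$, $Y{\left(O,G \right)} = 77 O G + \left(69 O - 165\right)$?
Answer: $-1250636$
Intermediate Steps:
$Y{\left(O,G \right)} = -165 + 69 O + 77 G O$ ($Y{\left(O,G \right)} = 77 G O + \left(-165 + 69 O\right) = -165 + 69 O + 77 G O$)
$Z = 600$ ($Z = 300 \cdot 2 = 600$)
$\left(Z - 22195\right) + Y{\left(-121,131 \right)} = \left(600 - 22195\right) + \left(-165 + 69 \left(-121\right) + 77 \cdot 131 \left(-121\right)\right) = -21595 - 1229041 = -1250636$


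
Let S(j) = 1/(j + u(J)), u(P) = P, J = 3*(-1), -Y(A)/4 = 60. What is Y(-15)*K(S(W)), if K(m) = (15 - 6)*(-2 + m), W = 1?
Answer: 5400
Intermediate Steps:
Y(A) = -240 (Y(A) = -4*60 = -240)
J = -3
S(j) = 1/(-3 + j) (S(j) = 1/(j - 3) = 1/(-3 + j))
K(m) = -18 + 9*m (K(m) = 9*(-2 + m) = -18 + 9*m)
Y(-15)*K(S(W)) = -240*(-18 + 9/(-3 + 1)) = -240*(-18 + 9/(-2)) = -240*(-18 + 9*(-1/2)) = -240*(-18 - 9/2) = -240*(-45/2) = 5400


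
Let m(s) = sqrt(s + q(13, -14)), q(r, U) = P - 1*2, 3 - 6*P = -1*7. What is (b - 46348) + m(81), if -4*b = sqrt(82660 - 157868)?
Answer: -46348 + 11*sqrt(6)/3 - I*sqrt(18802)/2 ≈ -46339.0 - 68.56*I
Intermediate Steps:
b = -I*sqrt(18802)/2 (b = -sqrt(82660 - 157868)/4 = -I*sqrt(18802)/2 ≈ -68.56*I)
P = 5/3 (P = 1/2 - (-1)*7/6 = 1/2 - 1/6*(-7) = 1/2 + 7/6 = 5/3 ≈ 1.6667)
q(r, U) = -1/3 (q(r, U) = 5/3 - 1*2 = 5/3 - 2 = -1/3)
m(s) = sqrt(-1/3 + s) (m(s) = sqrt(s - 1/3) = sqrt(-1/3 + s))
(b - 46348) + m(81) = (-I*sqrt(18802)/2 - 46348) + sqrt(-3 + 9*81)/3 = (-46348 - I*sqrt(18802)/2) + sqrt(-3 + 729)/3 = (-46348 - I*sqrt(18802)/2) + sqrt(726)/3 = (-46348 - I*sqrt(18802)/2) + (11*sqrt(6))/3 = (-46348 - I*sqrt(18802)/2) + 11*sqrt(6)/3 = -46348 + 11*sqrt(6)/3 - I*sqrt(18802)/2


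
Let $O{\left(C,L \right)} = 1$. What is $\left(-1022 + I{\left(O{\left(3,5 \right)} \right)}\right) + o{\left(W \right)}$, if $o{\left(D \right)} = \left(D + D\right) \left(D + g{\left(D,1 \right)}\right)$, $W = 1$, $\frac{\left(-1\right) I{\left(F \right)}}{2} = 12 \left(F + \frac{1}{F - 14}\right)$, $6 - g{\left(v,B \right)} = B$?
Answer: $- \frac{13418}{13} \approx -1032.2$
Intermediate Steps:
$g{\left(v,B \right)} = 6 - B$
$I{\left(F \right)} = - 24 F - \frac{24}{-14 + F}$ ($I{\left(F \right)} = - 2 \cdot 12 \left(F + \frac{1}{F - 14}\right) = - 2 \cdot 12 \left(F + \frac{1}{-14 + F}\right) = - 2 \left(12 F + \frac{12}{-14 + F}\right) = - 24 F - \frac{24}{-14 + F}$)
$o{\left(D \right)} = 2 D \left(5 + D\right)$ ($o{\left(D \right)} = \left(D + D\right) \left(D + \left(6 - 1\right)\right) = 2 D \left(D + \left(6 - 1\right)\right) = 2 D \left(D + 5\right) = 2 D \left(5 + D\right)$)
$\left(-1022 + I{\left(O{\left(3,5 \right)} \right)}\right) + o{\left(W \right)} = \left(-1022 + \frac{24 \left(-1 - 1^{2} + 14 \cdot 1\right)}{-14 + 1}\right) + 2 \cdot 1 \left(5 + 1\right) = \left(-1022 + \frac{24 \left(-1 - 1 + 14\right)}{-13}\right) + 2 \cdot 1 \cdot 6 = \left(-1022 + 24 \left(- \frac{1}{13}\right) \left(-1 - 1 + 14\right)\right) + 12 = \left(-1022 + 24 \left(- \frac{1}{13}\right) 12\right) + 12 = \left(-1022 - \frac{288}{13}\right) + 12 = - \frac{13574}{13} + 12 = - \frac{13418}{13}$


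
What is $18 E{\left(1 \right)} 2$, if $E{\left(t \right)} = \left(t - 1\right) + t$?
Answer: $36$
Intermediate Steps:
$E{\left(t \right)} = -1 + 2 t$ ($E{\left(t \right)} = \left(-1 + t\right) + t = -1 + 2 t$)
$18 E{\left(1 \right)} 2 = 18 \left(-1 + 2 \cdot 1\right) 2 = 18 \left(-1 + 2\right) 2 = 18 \cdot 1 \cdot 2 = 18 \cdot 2 = 36$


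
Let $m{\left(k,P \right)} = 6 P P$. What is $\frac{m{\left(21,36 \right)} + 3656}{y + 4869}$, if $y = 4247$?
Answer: $\frac{2858}{2279} \approx 1.2541$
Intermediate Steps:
$m{\left(k,P \right)} = 6 P^{2}$
$\frac{m{\left(21,36 \right)} + 3656}{y + 4869} = \frac{6 \cdot 36^{2} + 3656}{4247 + 4869} = \frac{6 \cdot 1296 + 3656}{9116} = \left(7776 + 3656\right) \frac{1}{9116} = 11432 \cdot \frac{1}{9116} = \frac{2858}{2279}$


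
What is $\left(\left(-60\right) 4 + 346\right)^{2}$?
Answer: $11236$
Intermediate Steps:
$\left(\left(-60\right) 4 + 346\right)^{2} = \left(-240 + 346\right)^{2} = 106^{2} = 11236$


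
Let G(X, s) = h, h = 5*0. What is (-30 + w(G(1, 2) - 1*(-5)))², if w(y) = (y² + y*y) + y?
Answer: 625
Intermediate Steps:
h = 0
G(X, s) = 0
w(y) = y + 2*y² (w(y) = (y² + y²) + y = 2*y² + y = y + 2*y²)
(-30 + w(G(1, 2) - 1*(-5)))² = (-30 + (0 - 1*(-5))*(1 + 2*(0 - 1*(-5))))² = (-30 + (0 + 5)*(1 + 2*(0 + 5)))² = (-30 + 5*(1 + 2*5))² = (-30 + 5*(1 + 10))² = (-30 + 5*11)² = (-30 + 55)² = 25² = 625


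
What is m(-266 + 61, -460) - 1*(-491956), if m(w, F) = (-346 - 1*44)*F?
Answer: 671356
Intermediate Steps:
m(w, F) = -390*F (m(w, F) = (-346 - 44)*F = -390*F)
m(-266 + 61, -460) - 1*(-491956) = -390*(-460) - 1*(-491956) = 179400 + 491956 = 671356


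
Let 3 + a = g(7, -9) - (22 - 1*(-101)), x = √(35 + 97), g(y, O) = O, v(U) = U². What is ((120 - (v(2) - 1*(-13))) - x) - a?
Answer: 238 - 2*√33 ≈ 226.51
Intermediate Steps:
x = 2*√33 (x = √132 = 2*√33 ≈ 11.489)
a = -135 (a = -3 + (-9 - (22 - 1*(-101))) = -3 + (-9 - (22 + 101)) = -3 + (-9 - 1*123) = -3 + (-9 - 123) = -3 - 132 = -135)
((120 - (v(2) - 1*(-13))) - x) - a = ((120 - (2² - 1*(-13))) - 2*√33) - 1*(-135) = ((120 - (4 + 13)) - 2*√33) + 135 = ((120 - 1*17) - 2*√33) + 135 = ((120 - 17) - 2*√33) + 135 = (103 - 2*√33) + 135 = 238 - 2*√33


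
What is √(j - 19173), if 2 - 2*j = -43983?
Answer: √11278/2 ≈ 53.099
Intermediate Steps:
j = 43985/2 (j = 1 - ½*(-43983) = 1 + 43983/2 = 43985/2 ≈ 21993.)
√(j - 19173) = √(43985/2 - 19173) = √(5639/2) = √11278/2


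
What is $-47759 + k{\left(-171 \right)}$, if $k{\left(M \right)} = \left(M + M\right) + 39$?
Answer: $-48062$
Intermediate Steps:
$k{\left(M \right)} = 39 + 2 M$ ($k{\left(M \right)} = 2 M + 39 = 39 + 2 M$)
$-47759 + k{\left(-171 \right)} = -47759 + \left(39 + 2 \left(-171\right)\right) = -47759 + \left(39 - 342\right) = -47759 - 303 = -48062$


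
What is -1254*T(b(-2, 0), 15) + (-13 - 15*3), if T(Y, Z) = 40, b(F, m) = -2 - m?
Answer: -50218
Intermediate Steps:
-1254*T(b(-2, 0), 15) + (-13 - 15*3) = -1254*40 + (-13 - 15*3) = -50160 + (-13 - 45) = -50160 - 58 = -50218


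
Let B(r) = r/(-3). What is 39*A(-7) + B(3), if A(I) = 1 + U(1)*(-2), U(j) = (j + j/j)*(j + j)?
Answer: -274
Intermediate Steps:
U(j) = 2*j*(1 + j) (U(j) = (j + 1)*(2*j) = (1 + j)*(2*j) = 2*j*(1 + j))
A(I) = -7 (A(I) = 1 + (2*1*(1 + 1))*(-2) = 1 + (2*1*2)*(-2) = 1 + 4*(-2) = 1 - 8 = -7)
B(r) = -r/3 (B(r) = r*(-⅓) = -r/3)
39*A(-7) + B(3) = 39*(-7) - ⅓*3 = -273 - 1 = -274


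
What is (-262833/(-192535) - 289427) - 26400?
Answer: -60807488612/192535 ≈ -3.1583e+5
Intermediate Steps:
(-262833/(-192535) - 289427) - 26400 = (-262833*(-1/192535) - 289427) - 26400 = (262833/192535 - 289427) - 26400 = -55724564612/192535 - 26400 = -60807488612/192535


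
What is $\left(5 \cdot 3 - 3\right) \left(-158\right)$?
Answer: $-1896$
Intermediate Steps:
$\left(5 \cdot 3 - 3\right) \left(-158\right) = \left(15 - 3\right) \left(-158\right) = 12 \left(-158\right) = -1896$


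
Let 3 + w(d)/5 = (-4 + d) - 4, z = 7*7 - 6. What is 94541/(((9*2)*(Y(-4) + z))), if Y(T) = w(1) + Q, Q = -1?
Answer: -94541/144 ≈ -656.54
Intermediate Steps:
z = 43 (z = 49 - 6 = 43)
w(d) = -55 + 5*d (w(d) = -15 + 5*((-4 + d) - 4) = -15 + 5*(-8 + d) = -15 + (-40 + 5*d) = -55 + 5*d)
Y(T) = -51 (Y(T) = (-55 + 5*1) - 1 = (-55 + 5) - 1 = -50 - 1 = -51)
94541/(((9*2)*(Y(-4) + z))) = 94541/(((9*2)*(-51 + 43))) = 94541/((18*(-8))) = 94541/(-144) = 94541*(-1/144) = -94541/144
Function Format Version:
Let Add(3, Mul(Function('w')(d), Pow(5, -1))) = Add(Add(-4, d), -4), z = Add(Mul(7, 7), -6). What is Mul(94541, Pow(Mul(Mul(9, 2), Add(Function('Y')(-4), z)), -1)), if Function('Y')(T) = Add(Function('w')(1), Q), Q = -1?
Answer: Rational(-94541, 144) ≈ -656.54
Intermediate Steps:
z = 43 (z = Add(49, -6) = 43)
Function('w')(d) = Add(-55, Mul(5, d)) (Function('w')(d) = Add(-15, Mul(5, Add(Add(-4, d), -4))) = Add(-15, Mul(5, Add(-8, d))) = Add(-15, Add(-40, Mul(5, d))) = Add(-55, Mul(5, d)))
Function('Y')(T) = -51 (Function('Y')(T) = Add(Add(-55, Mul(5, 1)), -1) = Add(Add(-55, 5), -1) = Add(-50, -1) = -51)
Mul(94541, Pow(Mul(Mul(9, 2), Add(Function('Y')(-4), z)), -1)) = Mul(94541, Pow(Mul(Mul(9, 2), Add(-51, 43)), -1)) = Mul(94541, Pow(Mul(18, -8), -1)) = Mul(94541, Pow(-144, -1)) = Mul(94541, Rational(-1, 144)) = Rational(-94541, 144)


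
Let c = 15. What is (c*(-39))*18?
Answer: -10530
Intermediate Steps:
(c*(-39))*18 = (15*(-39))*18 = -585*18 = -10530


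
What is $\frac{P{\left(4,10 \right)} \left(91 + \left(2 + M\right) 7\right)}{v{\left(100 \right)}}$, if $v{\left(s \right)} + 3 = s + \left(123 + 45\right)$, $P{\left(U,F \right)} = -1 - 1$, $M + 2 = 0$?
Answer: $- \frac{182}{265} \approx -0.68679$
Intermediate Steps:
$M = -2$ ($M = -2 + 0 = -2$)
$P{\left(U,F \right)} = -2$ ($P{\left(U,F \right)} = -1 - 1 = -2$)
$v{\left(s \right)} = 165 + s$ ($v{\left(s \right)} = -3 + \left(s + \left(123 + 45\right)\right) = -3 + \left(s + 168\right) = -3 + \left(168 + s\right) = 165 + s$)
$\frac{P{\left(4,10 \right)} \left(91 + \left(2 + M\right) 7\right)}{v{\left(100 \right)}} = \frac{\left(-2\right) \left(91 + \left(2 - 2\right) 7\right)}{165 + 100} = \frac{\left(-2\right) \left(91 + 0 \cdot 7\right)}{265} = - 2 \left(91 + 0\right) \frac{1}{265} = \left(-2\right) 91 \cdot \frac{1}{265} = \left(-182\right) \frac{1}{265} = - \frac{182}{265}$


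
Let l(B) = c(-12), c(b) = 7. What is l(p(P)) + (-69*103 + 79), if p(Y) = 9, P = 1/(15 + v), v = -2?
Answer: -7021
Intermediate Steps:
P = 1/13 (P = 1/(15 - 2) = 1/13 ≈ 0.076923)
l(B) = 7
l(p(P)) + (-69*103 + 79) = 7 + (-69*103 + 79) = 7 + (-7107 + 79) = 7 - 7028 = -7021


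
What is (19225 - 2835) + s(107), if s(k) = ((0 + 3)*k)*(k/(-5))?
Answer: 47603/5 ≈ 9520.6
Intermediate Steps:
s(k) = -3*k²/5 (s(k) = (3*k)*(k*(-⅕)) = (3*k)*(-k/5) = -3*k²/5)
(19225 - 2835) + s(107) = (19225 - 2835) - ⅗*107² = 16390 - ⅗*11449 = 16390 - 34347/5 = 47603/5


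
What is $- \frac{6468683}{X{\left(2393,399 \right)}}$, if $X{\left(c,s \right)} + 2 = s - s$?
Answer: $\frac{6468683}{2} \approx 3.2343 \cdot 10^{6}$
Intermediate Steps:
$X{\left(c,s \right)} = -2$ ($X{\left(c,s \right)} = -2 + \left(s - s\right) = -2 + 0 = -2$)
$- \frac{6468683}{X{\left(2393,399 \right)}} = - \frac{6468683}{-2} = \left(-6468683\right) \left(- \frac{1}{2}\right) = \frac{6468683}{2}$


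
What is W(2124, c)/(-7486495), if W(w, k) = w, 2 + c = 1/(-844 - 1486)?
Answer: -2124/7486495 ≈ -0.00028371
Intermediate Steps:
c = -4661/2330 (c = -2 + 1/(-844 - 1486) = -2 + 1/(-2330) = -2 - 1/2330 = -4661/2330 ≈ -2.0004)
W(2124, c)/(-7486495) = 2124/(-7486495) = 2124*(-1/7486495) = -2124/7486495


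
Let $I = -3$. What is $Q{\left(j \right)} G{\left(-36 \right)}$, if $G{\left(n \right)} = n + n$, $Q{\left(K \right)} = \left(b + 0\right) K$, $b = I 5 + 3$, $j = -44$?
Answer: $-38016$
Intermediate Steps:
$b = -12$ ($b = \left(-3\right) 5 + 3 = -15 + 3 = -12$)
$Q{\left(K \right)} = - 12 K$ ($Q{\left(K \right)} = \left(-12 + 0\right) K = - 12 K$)
$G{\left(n \right)} = 2 n$
$Q{\left(j \right)} G{\left(-36 \right)} = \left(-12\right) \left(-44\right) 2 \left(-36\right) = 528 \left(-72\right) = -38016$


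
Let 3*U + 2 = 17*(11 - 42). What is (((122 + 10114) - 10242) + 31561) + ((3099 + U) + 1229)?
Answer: 107120/3 ≈ 35707.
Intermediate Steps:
U = -529/3 (U = -⅔ + (17*(11 - 42))/3 = -⅔ + (17*(-31))/3 = -⅔ + (⅓)*(-527) = -⅔ - 527/3 = -529/3 ≈ -176.33)
(((122 + 10114) - 10242) + 31561) + ((3099 + U) + 1229) = (((122 + 10114) - 10242) + 31561) + ((3099 - 529/3) + 1229) = ((10236 - 10242) + 31561) + (8768/3 + 1229) = (-6 + 31561) + 12455/3 = 31555 + 12455/3 = 107120/3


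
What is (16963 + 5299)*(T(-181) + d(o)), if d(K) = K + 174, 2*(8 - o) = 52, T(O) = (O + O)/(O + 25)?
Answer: 137456719/39 ≈ 3.5245e+6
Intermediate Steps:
T(O) = 2*O/(25 + O) (T(O) = (2*O)/(25 + O) = 2*O/(25 + O))
o = -18 (o = 8 - ½*52 = 8 - 26 = -18)
d(K) = 174 + K
(16963 + 5299)*(T(-181) + d(o)) = (16963 + 5299)*(2*(-181)/(25 - 181) + (174 - 18)) = 22262*(2*(-181)/(-156) + 156) = 22262*(2*(-181)*(-1/156) + 156) = 22262*(181/78 + 156) = 22262*(12349/78) = 137456719/39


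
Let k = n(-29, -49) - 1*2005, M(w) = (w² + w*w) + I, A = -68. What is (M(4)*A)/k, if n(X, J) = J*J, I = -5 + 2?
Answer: -493/99 ≈ -4.9798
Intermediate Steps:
I = -3
M(w) = -3 + 2*w² (M(w) = (w² + w*w) - 3 = (w² + w²) - 3 = 2*w² - 3 = -3 + 2*w²)
n(X, J) = J²
k = 396 (k = (-49)² - 1*2005 = 2401 - 2005 = 396)
(M(4)*A)/k = ((-3 + 2*4²)*(-68))/396 = ((-3 + 2*16)*(-68))*(1/396) = ((-3 + 32)*(-68))*(1/396) = (29*(-68))*(1/396) = -1972*1/396 = -493/99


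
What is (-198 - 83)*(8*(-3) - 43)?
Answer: 18827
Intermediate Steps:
(-198 - 83)*(8*(-3) - 43) = -281*(-24 - 43) = -281*(-67) = 18827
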